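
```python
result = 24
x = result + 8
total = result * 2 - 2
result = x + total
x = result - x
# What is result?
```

Trace:
`result = 24` → result = 24
`x = result + 8` → x = 32
`total = result * 2 - 2` → total = 46
`result = x + total` → result = 78
`x = result - x` → x = 46
So result = 78

Answer: 78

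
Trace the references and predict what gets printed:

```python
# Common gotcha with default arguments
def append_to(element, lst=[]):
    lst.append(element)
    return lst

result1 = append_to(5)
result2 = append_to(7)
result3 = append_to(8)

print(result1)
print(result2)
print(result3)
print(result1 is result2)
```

Key concept: mutable default argument gotcha.
Step by step:
`result1 = append_to(5)` → result1 = [5]
`result2 = append_to(7)` → result1 = [5, 7] (same object as result2); result2 = [5, 7] (same object as result1)
`result3 = append_to(8)` → result1 = [5, 7, 8] (same object as result2, result3); result2 = [5, 7, 8] (same object as result1, result3); result3 = [5, 7, 8] (same object as result1, result2)
`print(result1)` → prints [5, 7, 8]
`print(result2)` → prints [5, 7, 8]
`print(result3)` → prints [5, 7, 8]
`print(result1 is result2)` → prints True

Answer:
[5, 7, 8]
[5, 7, 8]
[5, 7, 8]
True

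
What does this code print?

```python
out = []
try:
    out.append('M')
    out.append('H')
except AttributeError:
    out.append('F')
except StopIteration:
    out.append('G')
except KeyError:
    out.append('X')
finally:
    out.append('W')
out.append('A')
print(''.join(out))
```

Execution trace: 'M' (try body) → 'H' (try body, no exception) → 'W' (finally) → 'A' (after the try/except). Output: MHWA

Answer: MHWA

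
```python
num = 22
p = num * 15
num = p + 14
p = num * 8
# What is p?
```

Trace:
`num = 22` → num = 22
`p = num * 15` → p = 330
`num = p + 14` → num = 344
`p = num * 8` → p = 2752
So p = 2752

Answer: 2752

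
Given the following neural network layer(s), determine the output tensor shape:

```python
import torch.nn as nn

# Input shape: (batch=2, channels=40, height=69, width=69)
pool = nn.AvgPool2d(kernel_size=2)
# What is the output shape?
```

Input: (2, 40, 69, 69) -> Output: (2, 40, 34, 34)

Answer: (2, 40, 34, 34)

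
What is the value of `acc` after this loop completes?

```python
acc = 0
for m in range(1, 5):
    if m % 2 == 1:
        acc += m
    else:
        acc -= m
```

Add odd, subtract even
`acc` takes the values: 0 → 1 → -1 → 2 → -2

Answer: -2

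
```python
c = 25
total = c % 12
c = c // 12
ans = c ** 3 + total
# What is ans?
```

Trace:
`c = 25` → c = 25
`total = c % 12` → total = 1
`c = c // 12` → c = 2
`ans = c ** 3 + total` → ans = 9
So ans = 9

Answer: 9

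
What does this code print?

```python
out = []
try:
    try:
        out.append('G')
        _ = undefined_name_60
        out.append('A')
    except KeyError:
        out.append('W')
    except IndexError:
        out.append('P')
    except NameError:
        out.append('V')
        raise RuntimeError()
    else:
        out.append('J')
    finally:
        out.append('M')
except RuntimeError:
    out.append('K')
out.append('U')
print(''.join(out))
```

Execution trace: 'G' (try body) → 'V' (except NameError) → 'M' (finally) → 'K' (outer except RuntimeError) → 'U' (after the try/except). Output: GVMKU

Answer: GVMKU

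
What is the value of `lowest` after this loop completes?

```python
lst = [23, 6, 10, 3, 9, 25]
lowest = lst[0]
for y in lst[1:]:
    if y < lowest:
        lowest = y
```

Minimum of [23, 6, 10, 3, 9, 25]
`lowest` takes the values: 23 → 6 → 3

Answer: 3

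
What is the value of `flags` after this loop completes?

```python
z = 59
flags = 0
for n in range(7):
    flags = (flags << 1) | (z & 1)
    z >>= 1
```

Reverse lowest 7 bits of 59
`flags` takes the values: 0 → 1 → 3 → 6 → 13 → 27 → 55 → 110

Answer: 110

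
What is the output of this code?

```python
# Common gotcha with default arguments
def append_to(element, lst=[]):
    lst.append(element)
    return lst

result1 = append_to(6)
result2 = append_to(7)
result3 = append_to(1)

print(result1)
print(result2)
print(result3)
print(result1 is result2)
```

Key concept: mutable default argument gotcha.
Step by step:
`result1 = append_to(6)` → result1 = [6]
`result2 = append_to(7)` → result1 = [6, 7] (same object as result2); result2 = [6, 7] (same object as result1)
`result3 = append_to(1)` → result1 = [6, 7, 1] (same object as result2, result3); result2 = [6, 7, 1] (same object as result1, result3); result3 = [6, 7, 1] (same object as result1, result2)
`print(result1)` → prints [6, 7, 1]
`print(result2)` → prints [6, 7, 1]
`print(result3)` → prints [6, 7, 1]
`print(result1 is result2)` → prints True

Answer:
[6, 7, 1]
[6, 7, 1]
[6, 7, 1]
True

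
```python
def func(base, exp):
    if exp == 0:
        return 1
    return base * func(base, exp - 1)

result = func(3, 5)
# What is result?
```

func(3, 5) = 3 * 3 * 3 * 3 * 3 = 243

Answer: 243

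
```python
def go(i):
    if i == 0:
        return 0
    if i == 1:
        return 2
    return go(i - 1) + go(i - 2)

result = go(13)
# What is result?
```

Build up from base cases: go(0)=0, go(1)=2, go(2)=2, go(3)=4, go(4)=6, go(5)=10, go(6)=16, ..., go(13)=466

Answer: 466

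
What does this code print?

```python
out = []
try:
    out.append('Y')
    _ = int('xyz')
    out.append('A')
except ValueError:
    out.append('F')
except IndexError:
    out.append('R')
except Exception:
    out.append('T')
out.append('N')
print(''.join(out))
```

Execution trace: 'Y' (try body) → 'F' (except ValueError) → 'N' (after the try/except). Output: YFN

Answer: YFN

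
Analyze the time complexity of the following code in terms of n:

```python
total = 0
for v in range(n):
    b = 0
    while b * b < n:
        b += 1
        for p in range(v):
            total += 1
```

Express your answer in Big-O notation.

Each loop level contributes: n × √n × n. Multiplying the contributions gives O(n^2√n).

Answer: O(n^2√n)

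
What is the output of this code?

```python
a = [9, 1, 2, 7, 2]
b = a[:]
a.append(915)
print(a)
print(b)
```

Key concept: slice [:] creates copy.
Step by step:
`a = [9, 1, 2, 7, 2]` → a = [9, 1, 2, 7, 2]
`b = a[:]` → b = [9, 1, 2, 7, 2]
`a.append(915)` → a = [9, 1, 2, 7, 2, 915]
`print(a)` → prints [9, 1, 2, 7, 2, 915]
`print(b)` → prints [9, 1, 2, 7, 2]

Answer:
[9, 1, 2, 7, 2, 915]
[9, 1, 2, 7, 2]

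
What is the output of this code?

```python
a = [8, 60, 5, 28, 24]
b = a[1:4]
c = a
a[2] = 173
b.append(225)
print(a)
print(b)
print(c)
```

Key concept: slice vs alias.
Step by step:
`a = [8, 60, 5, 28, 24]` → a = [8, 60, 5, 28, 24]
`b = a[1:4]` → b = [60, 5, 28]
`c = a` → c = [8, 60, 5, 28, 24] (same object as a)
`a[2] = 173` → a = [8, 60, 173, 28, 24] (same object as c); c = [8, 60, 173, 28, 24] (same object as a)
`b.append(225)` → b = [60, 5, 28, 225]
`print(a)` → prints [8, 60, 173, 28, 24]
`print(b)` → prints [60, 5, 28, 225]
`print(c)` → prints [8, 60, 173, 28, 24]

Answer:
[8, 60, 173, 28, 24]
[60, 5, 28, 225]
[8, 60, 173, 28, 24]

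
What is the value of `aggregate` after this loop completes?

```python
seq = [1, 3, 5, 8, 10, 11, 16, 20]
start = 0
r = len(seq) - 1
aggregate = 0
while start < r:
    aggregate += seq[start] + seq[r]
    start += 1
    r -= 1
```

Sum of pairs from ends
`aggregate` takes the values: 0 → 21 → 40 → 56 → 74

Answer: 74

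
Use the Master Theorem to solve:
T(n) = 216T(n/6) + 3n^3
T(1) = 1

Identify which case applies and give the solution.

a=216, b=6, f(n)=3n^3. log_6(216) = 3. Since c=3 = 3, Case 2 applies: T(n) = Θ(n^log_b(a) · log n) = O(n^3 log n).

Answer: O(n^3 log n) - Case 2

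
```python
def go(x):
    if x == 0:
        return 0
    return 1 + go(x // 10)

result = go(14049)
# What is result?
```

Count of digits of 14049: 5

Answer: 5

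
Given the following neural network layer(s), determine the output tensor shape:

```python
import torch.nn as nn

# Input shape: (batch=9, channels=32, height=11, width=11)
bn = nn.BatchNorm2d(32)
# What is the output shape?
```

Input: (9, 32, 11, 11) -> Output: (9, 32, 11, 11)

Answer: (9, 32, 11, 11)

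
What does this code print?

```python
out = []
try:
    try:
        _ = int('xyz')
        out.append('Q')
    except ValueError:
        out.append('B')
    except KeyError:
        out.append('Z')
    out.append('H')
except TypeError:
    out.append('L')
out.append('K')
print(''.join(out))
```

Execution trace: 'B' (inner except ValueError) → 'H' (try body, no exception) → 'K' (after the try/except). Output: BHK

Answer: BHK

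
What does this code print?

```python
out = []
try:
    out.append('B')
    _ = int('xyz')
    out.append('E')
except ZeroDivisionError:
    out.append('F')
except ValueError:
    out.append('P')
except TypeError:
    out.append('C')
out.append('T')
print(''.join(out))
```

Execution trace: 'B' (try body) → 'P' (except ValueError) → 'T' (after the try/except). Output: BPT

Answer: BPT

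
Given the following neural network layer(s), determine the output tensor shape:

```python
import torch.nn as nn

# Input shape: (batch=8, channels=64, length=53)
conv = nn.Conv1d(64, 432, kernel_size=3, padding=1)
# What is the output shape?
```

Input: (8, 64, 53) -> Output: (8, 432, 53)

Answer: (8, 432, 53)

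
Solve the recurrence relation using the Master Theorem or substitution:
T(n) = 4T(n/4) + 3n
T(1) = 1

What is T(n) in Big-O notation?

By Master Theorem: a=4, b=4, f(n)=3n. Since log_4(4) = 1 and f(n) = Θ(n^1), Case 2 applies. T(n) = O(n log n).

Answer: O(n log n)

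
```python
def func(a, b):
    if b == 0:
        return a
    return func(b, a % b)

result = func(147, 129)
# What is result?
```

func(147, 129) -> func(129, 18) -> func(18, 3) -> func(3, 0) -> 3

Answer: 3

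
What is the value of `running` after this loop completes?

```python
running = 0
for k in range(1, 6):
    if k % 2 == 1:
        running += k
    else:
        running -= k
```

Add odd, subtract even
`running` takes the values: 0 → 1 → -1 → 2 → -2 → 3

Answer: 3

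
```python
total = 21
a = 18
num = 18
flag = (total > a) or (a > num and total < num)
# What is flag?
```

Trace:
`total = 21` → total = 21
`a = 18` → a = 18
`num = 18` → num = 18
`flag = (total > a) or (a > num and total < num)` → flag = True
So flag = True

Answer: True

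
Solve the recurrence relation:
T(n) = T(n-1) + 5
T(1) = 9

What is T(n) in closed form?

Unrolling: T(n) = T(1) + 5·(n-1) = 9 + 5(n-1) = 5n + 4.

Answer: T(n) = 5n + 4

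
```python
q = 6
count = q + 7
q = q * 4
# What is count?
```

Trace:
`q = 6` → q = 6
`count = q + 7` → count = 13
`q = q * 4` → q = 24
So count = 13

Answer: 13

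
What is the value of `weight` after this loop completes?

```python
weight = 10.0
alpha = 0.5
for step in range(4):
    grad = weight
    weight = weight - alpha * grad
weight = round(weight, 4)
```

Gradient descent: w = 10.0 * (1 - 0.5)^4
`weight` takes the values: 10.0 → 5.0 → 2.5 → 1.25 → 0.625

Answer: 0.625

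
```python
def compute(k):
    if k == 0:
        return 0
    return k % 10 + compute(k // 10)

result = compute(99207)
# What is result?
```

Sum of digits of 99207: 7 + 0 + 2 + 9 + 9 = 27

Answer: 27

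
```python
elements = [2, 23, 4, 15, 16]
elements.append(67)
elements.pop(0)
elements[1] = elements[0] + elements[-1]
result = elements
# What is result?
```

Trace:
`elements = [2, 23, 4, 15, 16]` → elements = [2, 23, 4, 15, 16]
`elements.append(67)` → elements = [2, 23, 4, 15, 16, 67]
`elements.pop(0)` → elements = [23, 4, 15, 16, 67]
`elements[1] = elements[0] + elements[-1]` → elements = [23, 90, 15, 16, 67]
`result = elements` → result = [23, 90, 15, 16, 67]
So result = [23, 90, 15, 16, 67]

Answer: [23, 90, 15, 16, 67]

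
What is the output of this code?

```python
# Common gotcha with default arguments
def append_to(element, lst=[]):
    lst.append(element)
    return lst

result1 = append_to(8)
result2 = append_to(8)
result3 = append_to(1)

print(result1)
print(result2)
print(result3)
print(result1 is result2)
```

Key concept: mutable default argument gotcha.
Step by step:
`result1 = append_to(8)` → result1 = [8]
`result2 = append_to(8)` → result1 = [8, 8] (same object as result2); result2 = [8, 8] (same object as result1)
`result3 = append_to(1)` → result1 = [8, 8, 1] (same object as result2, result3); result2 = [8, 8, 1] (same object as result1, result3); result3 = [8, 8, 1] (same object as result1, result2)
`print(result1)` → prints [8, 8, 1]
`print(result2)` → prints [8, 8, 1]
`print(result3)` → prints [8, 8, 1]
`print(result1 is result2)` → prints True

Answer:
[8, 8, 1]
[8, 8, 1]
[8, 8, 1]
True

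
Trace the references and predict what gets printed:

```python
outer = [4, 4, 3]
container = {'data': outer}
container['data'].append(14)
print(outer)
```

Key concept: dict holds reference to list.
Step by step:
`outer = [4, 4, 3]` → outer = [4, 4, 3]
`container = {'data': outer}` → container = {'data': [4, 4, 3]}
`container['data'].append(14)` → outer = [4, 4, 3, 14]; container = {'data': [4, 4, 3, 14]}
`print(outer)` → prints [4, 4, 3, 14]

Answer: [4, 4, 3, 14]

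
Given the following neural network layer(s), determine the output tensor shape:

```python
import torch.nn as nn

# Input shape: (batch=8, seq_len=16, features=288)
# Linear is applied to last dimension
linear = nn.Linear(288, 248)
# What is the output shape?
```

Input: (8, 16, 288) -> Output: (8, 16, 248)

Answer: (8, 16, 248)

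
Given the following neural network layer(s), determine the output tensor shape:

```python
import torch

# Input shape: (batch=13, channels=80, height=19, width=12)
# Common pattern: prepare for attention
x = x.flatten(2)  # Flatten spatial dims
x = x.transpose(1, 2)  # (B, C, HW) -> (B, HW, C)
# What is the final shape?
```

Input: (13, 80, 19, 12) -> after flatten(2): (13, 80, 228) -> Output: (13, 228, 80)

Answer: (13, 228, 80)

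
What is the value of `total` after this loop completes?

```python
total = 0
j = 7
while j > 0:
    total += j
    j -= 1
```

Sum 7 down to 1
`total` takes the values: 0 → 7 → 13 → 18 → 22 → 25 → 27 → 28

Answer: 28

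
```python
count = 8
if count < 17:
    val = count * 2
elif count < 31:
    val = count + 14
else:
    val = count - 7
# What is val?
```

Trace:
`count = 8` → count = 8
`if count < 17: ...` → count < 17 is True → val = 16
So val = 16

Answer: 16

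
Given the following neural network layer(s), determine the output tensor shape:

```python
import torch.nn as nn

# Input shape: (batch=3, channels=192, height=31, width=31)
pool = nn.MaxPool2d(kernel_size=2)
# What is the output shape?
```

Input: (3, 192, 31, 31) -> Output: (3, 192, 15, 15)

Answer: (3, 192, 15, 15)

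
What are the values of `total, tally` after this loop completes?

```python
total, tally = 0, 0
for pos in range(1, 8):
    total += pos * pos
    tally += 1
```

Sum of squares and count
`total, tally` takes the values: (0, 0) → (1, 0) → (1, 1) → (5, 1) → (5, 2) → (14, 2) → (14, 3) → (30, 3) → (30, 4) → (55, 4) → (55, 5) → (91, 5) → (91, 6) → (140, 6) → (140, 7)

Answer: 140, 7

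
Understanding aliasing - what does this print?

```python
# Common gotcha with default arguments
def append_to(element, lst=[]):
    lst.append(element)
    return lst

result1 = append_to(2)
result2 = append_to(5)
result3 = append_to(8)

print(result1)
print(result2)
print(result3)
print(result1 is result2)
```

Key concept: mutable default argument gotcha.
Step by step:
`result1 = append_to(2)` → result1 = [2]
`result2 = append_to(5)` → result1 = [2, 5] (same object as result2); result2 = [2, 5] (same object as result1)
`result3 = append_to(8)` → result1 = [2, 5, 8] (same object as result2, result3); result2 = [2, 5, 8] (same object as result1, result3); result3 = [2, 5, 8] (same object as result1, result2)
`print(result1)` → prints [2, 5, 8]
`print(result2)` → prints [2, 5, 8]
`print(result3)` → prints [2, 5, 8]
`print(result1 is result2)` → prints True

Answer:
[2, 5, 8]
[2, 5, 8]
[2, 5, 8]
True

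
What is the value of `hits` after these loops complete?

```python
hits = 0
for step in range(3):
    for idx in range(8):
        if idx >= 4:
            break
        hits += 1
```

Inner breaks at 4, outer runs 3 times
`hits` takes the values: 0 → 1 → 2 → 3 → 4 → 5 → 6 → 7 → 8 → 9 → 10 → 11 → 12

Answer: 12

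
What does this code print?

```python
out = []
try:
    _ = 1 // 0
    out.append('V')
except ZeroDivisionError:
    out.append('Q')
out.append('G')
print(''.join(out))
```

Execution trace: 'Q' (except ZeroDivisionError) → 'G' (after the try/except). Output: QG

Answer: QG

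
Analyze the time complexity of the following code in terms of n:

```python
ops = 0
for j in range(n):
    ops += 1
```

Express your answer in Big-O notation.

Each loop level contributes: n. Multiplying the contributions gives O(n).

Answer: O(n)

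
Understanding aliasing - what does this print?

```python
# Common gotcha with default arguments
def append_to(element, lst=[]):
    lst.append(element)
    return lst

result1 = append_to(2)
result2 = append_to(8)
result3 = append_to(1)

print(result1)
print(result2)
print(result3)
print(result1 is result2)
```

Key concept: mutable default argument gotcha.
Step by step:
`result1 = append_to(2)` → result1 = [2]
`result2 = append_to(8)` → result1 = [2, 8] (same object as result2); result2 = [2, 8] (same object as result1)
`result3 = append_to(1)` → result1 = [2, 8, 1] (same object as result2, result3); result2 = [2, 8, 1] (same object as result1, result3); result3 = [2, 8, 1] (same object as result1, result2)
`print(result1)` → prints [2, 8, 1]
`print(result2)` → prints [2, 8, 1]
`print(result3)` → prints [2, 8, 1]
`print(result1 is result2)` → prints True

Answer:
[2, 8, 1]
[2, 8, 1]
[2, 8, 1]
True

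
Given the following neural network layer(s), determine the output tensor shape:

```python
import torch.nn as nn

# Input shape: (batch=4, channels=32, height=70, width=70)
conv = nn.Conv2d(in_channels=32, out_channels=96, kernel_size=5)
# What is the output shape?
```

Input: (4, 32, 70, 70) -> Output: (4, 96, 66, 66)

Answer: (4, 96, 66, 66)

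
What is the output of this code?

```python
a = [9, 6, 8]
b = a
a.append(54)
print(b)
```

Key concept: basic list aliasing.
Step by step:
`a = [9, 6, 8]` → a = [9, 6, 8]
`b = a` → b = [9, 6, 8] (same object as a)
`a.append(54)` → a = [9, 6, 8, 54] (same object as b); b = [9, 6, 8, 54] (same object as a)
`print(b)` → prints [9, 6, 8, 54]

Answer: [9, 6, 8, 54]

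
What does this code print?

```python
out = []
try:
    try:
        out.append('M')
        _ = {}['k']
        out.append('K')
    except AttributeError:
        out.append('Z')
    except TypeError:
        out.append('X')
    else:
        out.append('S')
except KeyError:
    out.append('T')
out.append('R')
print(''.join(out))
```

Execution trace: 'M' (try body) → 'T' (outer except KeyError) → 'R' (after the try/except). Output: MTR

Answer: MTR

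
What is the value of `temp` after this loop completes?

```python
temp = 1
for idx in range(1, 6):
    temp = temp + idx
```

Start at 1, add 1 through 5
`temp` takes the values: 1 → 2 → 4 → 7 → 11 → 16

Answer: 16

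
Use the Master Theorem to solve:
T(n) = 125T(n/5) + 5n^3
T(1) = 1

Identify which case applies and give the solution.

a=125, b=5, f(n)=5n^3. log_5(125) = 3. Since c=3 = 3, Case 2 applies: T(n) = Θ(n^log_b(a) · log n) = O(n^3 log n).

Answer: O(n^3 log n) - Case 2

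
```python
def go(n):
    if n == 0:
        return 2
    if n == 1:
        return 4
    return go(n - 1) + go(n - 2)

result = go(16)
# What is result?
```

Build up from base cases: go(0)=2, go(1)=4, go(2)=6, go(3)=10, go(4)=16, go(5)=26, go(6)=42, ..., go(16)=5168

Answer: 5168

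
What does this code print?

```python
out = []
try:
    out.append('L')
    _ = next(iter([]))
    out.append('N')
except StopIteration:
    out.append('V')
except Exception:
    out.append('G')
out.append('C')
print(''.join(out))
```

Execution trace: 'L' (try body) → 'V' (except StopIteration) → 'C' (after the try/except). Output: LVC

Answer: LVC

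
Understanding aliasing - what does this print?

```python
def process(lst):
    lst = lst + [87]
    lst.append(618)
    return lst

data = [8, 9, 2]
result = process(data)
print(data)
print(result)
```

Key concept: rebinding parameter vs mutation.
Step by step:
`data = [8, 9, 2]` → data = [8, 9, 2]
`result = process(data)` → result = [8, 9, 2, 87, 618]
`print(data)` → prints [8, 9, 2]
`print(result)` → prints [8, 9, 2, 87, 618]

Answer:
[8, 9, 2]
[8, 9, 2, 87, 618]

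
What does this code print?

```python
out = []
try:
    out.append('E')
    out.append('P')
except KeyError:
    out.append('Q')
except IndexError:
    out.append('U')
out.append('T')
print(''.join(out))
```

Execution trace: 'E' (try body) → 'P' (try body, no exception) → 'T' (after the try/except). Output: EPT

Answer: EPT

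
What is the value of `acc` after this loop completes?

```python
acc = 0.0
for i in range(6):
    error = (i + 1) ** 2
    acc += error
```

Sum of squared losses 1² + 2² + ... + 6²
`acc` takes the values: 0.0 → 1.0 → 5.0 → 14.0 → 30.0 → 55.0 → 91.0

Answer: 91.0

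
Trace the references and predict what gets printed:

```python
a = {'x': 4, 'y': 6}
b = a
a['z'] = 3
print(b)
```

Key concept: dict aliasing.
Step by step:
`a = {'x': 4, 'y': 6}` → a = {'x': 4, 'y': 6}
`b = a` → b = {'x': 4, 'y': 6} (same object as a)
`a['z'] = 3` → a = {'x': 4, 'y': 6, 'z': 3} (same object as b); b = {'x': 4, 'y': 6, 'z': 3} (same object as a)
`print(b)` → prints {'x': 4, 'y': 6, 'z': 3}

Answer: {'x': 4, 'y': 6, 'z': 3}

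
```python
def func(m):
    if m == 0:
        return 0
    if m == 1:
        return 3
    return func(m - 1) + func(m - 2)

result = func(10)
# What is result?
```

Build up from base cases: func(0)=0, func(1)=3, func(2)=3, func(3)=6, func(4)=9, func(5)=15, func(6)=24, ..., func(10)=165

Answer: 165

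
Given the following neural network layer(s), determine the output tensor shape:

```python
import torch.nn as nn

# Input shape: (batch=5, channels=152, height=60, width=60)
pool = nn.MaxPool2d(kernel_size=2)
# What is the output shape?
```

Input: (5, 152, 60, 60) -> Output: (5, 152, 30, 30)

Answer: (5, 152, 30, 30)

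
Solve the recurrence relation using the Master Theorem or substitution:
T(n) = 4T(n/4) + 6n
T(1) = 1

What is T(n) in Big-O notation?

By Master Theorem: a=4, b=4, f(n)=6n. Since log_4(4) = 1 and f(n) = Θ(n^1), Case 2 applies. T(n) = O(n log n).

Answer: O(n log n)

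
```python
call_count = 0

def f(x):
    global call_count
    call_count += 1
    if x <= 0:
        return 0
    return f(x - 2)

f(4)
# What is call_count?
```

Linear recursion stepping by 2: 3 calls from x=4 down to ≤0.

Answer: 3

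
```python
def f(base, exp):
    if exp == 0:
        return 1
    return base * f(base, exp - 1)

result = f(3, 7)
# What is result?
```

f(3, 7) = 3 * 3 * 3 * 3 * 3 * 3 * 3 = 2187

Answer: 2187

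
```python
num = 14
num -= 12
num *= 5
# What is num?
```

Trace:
`num = 14` → num = 14
`num -= 12` → num = 2
`num *= 5` → num = 10
So num = 10

Answer: 10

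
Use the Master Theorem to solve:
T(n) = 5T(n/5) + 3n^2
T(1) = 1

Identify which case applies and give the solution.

a=5, b=5, f(n)=3n^2. log_5(5) = 1. Since c=2 > 1 and the regularity condition holds (5(n/5)^2 = (5/5^2)n^2 with 5/5^2 < 1), Case 3 applies: T(n) = Θ(f(n)) = O(n^2).

Answer: O(n^2) - Case 3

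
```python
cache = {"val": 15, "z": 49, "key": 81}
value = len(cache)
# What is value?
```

Trace:
`cache = {"val": 15, "z": 49, "key": 81}` → cache = {'val': 15, 'z': 49, 'key': 81}
`value = len(cache)` → value = 3
So value = 3

Answer: 3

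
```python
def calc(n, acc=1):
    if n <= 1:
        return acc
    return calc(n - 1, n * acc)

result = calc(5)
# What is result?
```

Accumulator trace (n, acc): (5, 1) -> (4, 5) -> (3, 20) -> (2, 60) -> (1, 120) -> return 120

Answer: 120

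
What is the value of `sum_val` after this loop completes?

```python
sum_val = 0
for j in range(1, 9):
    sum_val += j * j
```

Sum of squares 1² to 8² = 204
`sum_val` takes the values: 0 → 1 → 5 → 14 → 30 → 55 → 91 → 140 → 204

Answer: 204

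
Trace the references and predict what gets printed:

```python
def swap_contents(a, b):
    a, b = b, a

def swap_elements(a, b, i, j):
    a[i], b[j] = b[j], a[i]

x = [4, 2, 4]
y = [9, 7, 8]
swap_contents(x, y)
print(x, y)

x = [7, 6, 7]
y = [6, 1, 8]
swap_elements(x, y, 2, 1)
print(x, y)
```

Key concept: parameter rebinding vs mutation.
Step by step:
`x = [4, 2, 4]` → x = [4, 2, 4]
`y = [9, 7, 8]` → y = [9, 7, 8]
`swap_contents(x, y)` → no visible change to tracked variables
`print(x, y)` → prints [4, 2, 4] [9, 7, 8]
`x = [7, 6, 7]` → x = [7, 6, 7]
`y = [6, 1, 8]` → y = [6, 1, 8]
`swap_elements(x, y, 2, 1)` → x = [7, 6, 1]; y = [6, 7, 8]
`print(x, y)` → prints [7, 6, 1] [6, 7, 8]

Answer:
[4, 2, 4] [9, 7, 8]
[7, 6, 1] [6, 7, 8]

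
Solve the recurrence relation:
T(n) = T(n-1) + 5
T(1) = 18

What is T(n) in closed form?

Unrolling: T(n) = T(1) + 5·(n-1) = 18 + 5(n-1) = 5n + 13.

Answer: T(n) = 5n + 13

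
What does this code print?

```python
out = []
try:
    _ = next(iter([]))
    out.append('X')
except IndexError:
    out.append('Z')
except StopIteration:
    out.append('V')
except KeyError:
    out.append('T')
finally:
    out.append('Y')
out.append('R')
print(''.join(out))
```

Execution trace: 'V' (except StopIteration) → 'Y' (finally) → 'R' (after the try/except). Output: VYR

Answer: VYR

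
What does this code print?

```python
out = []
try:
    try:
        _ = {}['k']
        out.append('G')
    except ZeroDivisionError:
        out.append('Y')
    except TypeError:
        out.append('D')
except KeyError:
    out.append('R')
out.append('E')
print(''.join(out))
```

Execution trace: 'R' (outer except KeyError) → 'E' (after the try/except). Output: RE

Answer: RE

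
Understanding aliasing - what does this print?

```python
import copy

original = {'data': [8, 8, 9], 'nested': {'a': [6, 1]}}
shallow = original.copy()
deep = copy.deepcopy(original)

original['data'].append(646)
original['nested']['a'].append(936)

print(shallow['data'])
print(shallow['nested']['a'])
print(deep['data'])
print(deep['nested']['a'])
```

Key concept: comparing shallow vs deep copy.
Step by step:
`original = {'data': [8, 8, 9], 'nested': {'a': [6, 1]}}` → original = {'data': [8, 8, 9], 'nested': {'a': [6, 1]}}
`shallow = original.copy()` → shallow = {'data': [8, 8, 9], 'nested': {'a': [6, 1]}}
`deep = copy.deepcopy(original)` → deep = {'data': [8, 8, 9], 'nested': {'a': [6, 1]}}
`original['data'].append(646)` → original = {'data': [8, 8, 9, 646], 'nested': {'a': [6, 1]}}; shallow = {'data': [8, 8, 9, 646], 'nested': {'a': [6, 1]}}
`original['nested']['a'].append(936)` → original = {'data': [8, 8, 9, 646], 'nested': {'a': [6, 1, 936]}}; shallow = {'data': [8, 8, 9, 646], 'nested': {'a': [6, 1, 936]}}
`print(shallow['data'])` → prints [8, 8, 9, 646]
`print(shallow['nested']['a'])` → prints [6, 1, 936]
`print(deep['data'])` → prints [8, 8, 9]
`print(deep['nested']['a'])` → prints [6, 1]

Answer:
[8, 8, 9, 646]
[6, 1, 936]
[8, 8, 9]
[6, 1]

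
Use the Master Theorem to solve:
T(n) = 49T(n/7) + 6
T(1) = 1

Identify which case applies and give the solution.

a=49, b=7, f(n)=6. log_7(49) = 2. Since c=0 < 2, Case 1 applies: T(n) = Θ(n^log_b(a)) = O(n^2).

Answer: O(n^2) - Case 1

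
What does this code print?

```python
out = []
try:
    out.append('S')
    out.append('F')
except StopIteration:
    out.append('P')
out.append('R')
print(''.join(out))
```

Execution trace: 'S' (try body) → 'F' (try body, no exception) → 'R' (after the try/except). Output: SFR

Answer: SFR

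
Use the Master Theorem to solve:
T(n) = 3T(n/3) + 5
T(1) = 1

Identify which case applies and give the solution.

a=3, b=3, f(n)=5. log_3(3) = 1. Since c=0 < 1, Case 1 applies: T(n) = Θ(n^log_b(a)) = O(n).

Answer: O(n) - Case 1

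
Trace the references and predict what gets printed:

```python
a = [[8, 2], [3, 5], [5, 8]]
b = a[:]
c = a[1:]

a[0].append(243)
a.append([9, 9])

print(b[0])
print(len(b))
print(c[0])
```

Key concept: slice with nested mutation.
Step by step:
`a = [[8, 2], [3, 5], [5, 8]]` → a = [[8, 2], [3, 5], [5, 8]]
`b = a[:]` → b = [[8, 2], [3, 5], [5, 8]]
`c = a[1:]` → c = [[3, 5], [5, 8]]
`a[0].append(243)` → a = [[8, 2, 243], [3, 5], [5, 8]]; b = [[8, 2, 243], [3, 5], [5, 8]]
`a.append([9, 9])` → a = [[8, 2, 243], [3, 5], [5, 8], [9, 9]]
`print(b[0])` → prints [8, 2, 243]
`print(len(b))` → prints 3
`print(c[0])` → prints [3, 5]

Answer:
[8, 2, 243]
3
[3, 5]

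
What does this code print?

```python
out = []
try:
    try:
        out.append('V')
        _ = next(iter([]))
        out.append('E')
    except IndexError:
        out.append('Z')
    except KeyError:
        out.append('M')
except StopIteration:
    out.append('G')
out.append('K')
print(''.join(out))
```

Execution trace: 'V' (try body) → 'G' (outer except StopIteration) → 'K' (after the try/except). Output: VGK

Answer: VGK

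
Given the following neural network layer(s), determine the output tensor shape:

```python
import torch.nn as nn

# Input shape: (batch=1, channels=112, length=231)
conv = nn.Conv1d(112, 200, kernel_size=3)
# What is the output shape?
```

Input: (1, 112, 231) -> Output: (1, 200, 229)

Answer: (1, 200, 229)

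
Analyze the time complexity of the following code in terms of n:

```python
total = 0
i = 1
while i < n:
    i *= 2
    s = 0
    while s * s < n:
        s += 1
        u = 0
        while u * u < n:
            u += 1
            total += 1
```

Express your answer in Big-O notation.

Each loop level contributes: log n × √n × √n. Multiplying the contributions gives O(n log n).

Answer: O(n log n)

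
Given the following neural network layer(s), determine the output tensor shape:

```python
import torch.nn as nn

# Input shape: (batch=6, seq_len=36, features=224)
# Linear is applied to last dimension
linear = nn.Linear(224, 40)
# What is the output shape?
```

Input: (6, 36, 224) -> Output: (6, 36, 40)

Answer: (6, 36, 40)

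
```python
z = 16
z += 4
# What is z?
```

Trace:
`z = 16` → z = 16
`z += 4` → z = 20
So z = 20

Answer: 20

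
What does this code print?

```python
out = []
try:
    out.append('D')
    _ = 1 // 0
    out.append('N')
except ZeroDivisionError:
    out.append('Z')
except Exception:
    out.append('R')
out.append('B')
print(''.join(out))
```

Execution trace: 'D' (try body) → 'Z' (except ZeroDivisionError) → 'B' (after the try/except). Output: DZB

Answer: DZB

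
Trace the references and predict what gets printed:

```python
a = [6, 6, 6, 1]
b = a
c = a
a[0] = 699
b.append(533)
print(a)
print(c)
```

Key concept: multiple aliases.
Step by step:
`a = [6, 6, 6, 1]` → a = [6, 6, 6, 1]
`b = a` → b = [6, 6, 6, 1] (same object as a)
`c = a` → c = [6, 6, 6, 1] (same object as a, b)
`a[0] = 699` → a = [699, 6, 6, 1] (same object as b, c); b = [699, 6, 6, 1] (same object as a, c); c = [699, 6, 6, 1] (same object as a, b)
`b.append(533)` → a = [699, 6, 6, 1, 533] (same object as b, c); b = [699, 6, 6, 1, 533] (same object as a, c); c = [699, 6, 6, 1, 533] (same object as a, b)
`print(a)` → prints [699, 6, 6, 1, 533]
`print(c)` → prints [699, 6, 6, 1, 533]

Answer:
[699, 6, 6, 1, 533]
[699, 6, 6, 1, 533]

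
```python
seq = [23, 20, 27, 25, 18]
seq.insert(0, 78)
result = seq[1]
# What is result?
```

Trace:
`seq = [23, 20, 27, 25, 18]` → seq = [23, 20, 27, 25, 18]
`seq.insert(0, 78)` → seq = [78, 23, 20, 27, 25, 18]
`result = seq[1]` → result = 23
So result = 23

Answer: 23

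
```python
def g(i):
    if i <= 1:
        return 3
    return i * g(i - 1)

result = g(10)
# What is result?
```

g(10) = 10 * 9 * 8 * 7 * 6 * 5 * 4 * 3 * 2 * 3 = 10886400

Answer: 10886400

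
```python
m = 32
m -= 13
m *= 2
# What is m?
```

Trace:
`m = 32` → m = 32
`m -= 13` → m = 19
`m *= 2` → m = 38
So m = 38

Answer: 38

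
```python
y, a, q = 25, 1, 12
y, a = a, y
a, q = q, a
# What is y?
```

Trace:
`y, a, q = 25, 1, 12` → y = 25; a = 1; q = 12
`y, a = a, y` → y = 1; a = 25
`a, q = q, a` → a = 12; q = 25
So y = 1

Answer: 1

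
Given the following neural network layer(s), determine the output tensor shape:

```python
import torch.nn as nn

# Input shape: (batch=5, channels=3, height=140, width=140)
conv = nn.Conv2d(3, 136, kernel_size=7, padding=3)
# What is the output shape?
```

Input: (5, 3, 140, 140) -> Output: (5, 136, 140, 140)

Answer: (5, 136, 140, 140)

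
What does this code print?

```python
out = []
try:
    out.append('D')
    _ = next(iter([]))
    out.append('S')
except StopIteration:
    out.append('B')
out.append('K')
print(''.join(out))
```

Execution trace: 'D' (try body) → 'B' (except StopIteration) → 'K' (after the try/except). Output: DBK

Answer: DBK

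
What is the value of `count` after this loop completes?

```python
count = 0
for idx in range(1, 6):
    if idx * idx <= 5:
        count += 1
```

Count numbers where idx² ≤ 5
`count` takes the values: 0 → 1 → 2

Answer: 2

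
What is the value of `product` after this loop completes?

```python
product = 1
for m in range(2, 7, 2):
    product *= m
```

Product of even numbers 2 to 6
`product` takes the values: 1 → 2 → 8 → 48

Answer: 48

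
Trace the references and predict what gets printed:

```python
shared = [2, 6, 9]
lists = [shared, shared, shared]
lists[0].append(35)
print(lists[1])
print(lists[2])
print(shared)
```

Key concept: list of same reference.
Step by step:
`shared = [2, 6, 9]` → shared = [2, 6, 9]
`lists = [shared, shared, shared]` → lists = [[2, 6, 9], [2, 6, 9], [2, 6, 9]]
`lists[0].append(35)` → shared = [2, 6, 9, 35]; lists = [[2, 6, 9, 35], [2, 6, 9, 35], [2, 6, 9, 35]]
`print(lists[1])` → prints [2, 6, 9, 35]
`print(lists[2])` → prints [2, 6, 9, 35]
`print(shared)` → prints [2, 6, 9, 35]

Answer:
[2, 6, 9, 35]
[2, 6, 9, 35]
[2, 6, 9, 35]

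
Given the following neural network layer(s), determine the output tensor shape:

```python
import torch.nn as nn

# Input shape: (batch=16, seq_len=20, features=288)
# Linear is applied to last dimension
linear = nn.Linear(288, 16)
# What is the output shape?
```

Input: (16, 20, 288) -> Output: (16, 20, 16)

Answer: (16, 20, 16)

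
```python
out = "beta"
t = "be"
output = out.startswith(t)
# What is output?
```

Trace:
`out = "beta"` → out = 'beta'
`t = "be"` → t = 'be'
`output = out.startswith(t)` → output = True
So output = True

Answer: True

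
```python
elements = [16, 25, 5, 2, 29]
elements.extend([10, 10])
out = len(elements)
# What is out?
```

Trace:
`elements = [16, 25, 5, 2, 29]` → elements = [16, 25, 5, 2, 29]
`elements.extend([10, 10])` → elements = [16, 25, 5, 2, 29, 10, 10]
`out = len(elements)` → out = 7
So out = 7

Answer: 7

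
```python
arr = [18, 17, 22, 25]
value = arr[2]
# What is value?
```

Trace:
`arr = [18, 17, 22, 25]` → arr = [18, 17, 22, 25]
`value = arr[2]` → value = 22
So value = 22

Answer: 22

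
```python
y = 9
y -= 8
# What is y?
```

Trace:
`y = 9` → y = 9
`y -= 8` → y = 1
So y = 1

Answer: 1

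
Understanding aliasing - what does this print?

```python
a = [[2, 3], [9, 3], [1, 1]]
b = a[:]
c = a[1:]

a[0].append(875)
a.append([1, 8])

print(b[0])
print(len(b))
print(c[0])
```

Key concept: slice with nested mutation.
Step by step:
`a = [[2, 3], [9, 3], [1, 1]]` → a = [[2, 3], [9, 3], [1, 1]]
`b = a[:]` → b = [[2, 3], [9, 3], [1, 1]]
`c = a[1:]` → c = [[9, 3], [1, 1]]
`a[0].append(875)` → a = [[2, 3, 875], [9, 3], [1, 1]]; b = [[2, 3, 875], [9, 3], [1, 1]]
`a.append([1, 8])` → a = [[2, 3, 875], [9, 3], [1, 1], [1, 8]]
`print(b[0])` → prints [2, 3, 875]
`print(len(b))` → prints 3
`print(c[0])` → prints [9, 3]

Answer:
[2, 3, 875]
3
[9, 3]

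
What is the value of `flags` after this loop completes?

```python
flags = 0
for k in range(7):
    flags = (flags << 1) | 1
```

Build 7 consecutive 1-bits: 0b1111111
`flags` takes the values: 0 → 1 → 3 → 7 → 15 → 31 → 63 → 127

Answer: 127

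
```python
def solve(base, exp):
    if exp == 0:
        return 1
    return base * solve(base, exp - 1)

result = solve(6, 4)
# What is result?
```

solve(6, 4) = 6 * 6 * 6 * 6 = 1296

Answer: 1296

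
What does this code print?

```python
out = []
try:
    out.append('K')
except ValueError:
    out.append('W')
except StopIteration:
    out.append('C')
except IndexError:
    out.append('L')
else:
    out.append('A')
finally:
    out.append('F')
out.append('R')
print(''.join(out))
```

Execution trace: 'K' (try body, no exception) → 'A' (else) → 'F' (finally) → 'R' (after the try/except). Output: KAFR

Answer: KAFR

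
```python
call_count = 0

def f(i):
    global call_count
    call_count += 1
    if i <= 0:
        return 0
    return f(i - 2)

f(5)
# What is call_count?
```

Linear recursion stepping by 2: 4 calls from i=5 down to ≤0.

Answer: 4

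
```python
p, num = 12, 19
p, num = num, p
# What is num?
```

Trace:
`p, num = 12, 19` → p = 12; num = 19
`p, num = num, p` → p = 19; num = 12
So num = 12

Answer: 12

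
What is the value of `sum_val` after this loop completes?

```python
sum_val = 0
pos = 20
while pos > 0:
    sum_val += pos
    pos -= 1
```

Sum 20 down to 1
`sum_val` takes the values: 0 → 20 → 39 → 57 → 74 → 90 → 105 → 119 → 132 → 144 → 155 → 165 → 174 → 182 → 189 → 195 → 200 → 204 → 207 → 209 → 210

Answer: 210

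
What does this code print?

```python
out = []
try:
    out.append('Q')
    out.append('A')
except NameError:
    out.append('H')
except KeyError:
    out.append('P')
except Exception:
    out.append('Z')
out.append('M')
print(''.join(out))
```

Execution trace: 'Q' (try body) → 'A' (try body, no exception) → 'M' (after the try/except). Output: QAM

Answer: QAM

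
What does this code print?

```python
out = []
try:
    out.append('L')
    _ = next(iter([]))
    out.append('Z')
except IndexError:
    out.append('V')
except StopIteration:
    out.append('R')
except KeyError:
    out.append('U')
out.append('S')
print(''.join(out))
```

Execution trace: 'L' (try body) → 'R' (except StopIteration) → 'S' (after the try/except). Output: LRS

Answer: LRS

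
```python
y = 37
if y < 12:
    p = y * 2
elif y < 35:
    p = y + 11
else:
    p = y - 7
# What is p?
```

Trace:
`y = 37` → y = 37
`if y < 12: ...` → y < 12 is False, y < 35 is False, take else branch → p = 30
So p = 30

Answer: 30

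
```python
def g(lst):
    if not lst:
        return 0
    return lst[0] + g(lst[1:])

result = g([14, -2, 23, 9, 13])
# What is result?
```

14 + (-2) + 23 + 9 + 13 + 0 = 57

Answer: 57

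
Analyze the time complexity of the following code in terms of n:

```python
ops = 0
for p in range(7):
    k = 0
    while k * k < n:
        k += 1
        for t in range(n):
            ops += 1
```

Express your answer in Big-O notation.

Each loop level contributes: 1 × √n × n. Multiplying the contributions gives O(n√n).

Answer: O(n√n)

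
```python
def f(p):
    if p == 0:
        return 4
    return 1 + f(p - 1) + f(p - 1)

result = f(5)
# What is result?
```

f(p) = 1 + 2·f(p-1), f(0)=4. Closed form: (4+1)·2^5 - 1 = 159.

Answer: 159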